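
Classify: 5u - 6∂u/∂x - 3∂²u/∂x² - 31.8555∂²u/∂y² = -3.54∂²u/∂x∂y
Rewriting in standard form: -3∂²u/∂x² + 3.54∂²u/∂x∂y - 31.8555∂²u/∂y² - 6∂u/∂x + 5u = 0. Elliptic (discriminant = -369.7344).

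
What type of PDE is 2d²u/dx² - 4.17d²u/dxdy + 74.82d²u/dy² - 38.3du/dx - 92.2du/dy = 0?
With A = 2, B = -4.17, C = 74.82, the discriminant is -581.1711. This is an elliptic PDE.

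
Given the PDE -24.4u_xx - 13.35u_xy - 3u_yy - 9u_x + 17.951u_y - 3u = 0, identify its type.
The second-order coefficients are A = -24.4, B = -13.35, C = -3. Since B² - 4AC = -114.5775 < 0, this is an elliptic PDE.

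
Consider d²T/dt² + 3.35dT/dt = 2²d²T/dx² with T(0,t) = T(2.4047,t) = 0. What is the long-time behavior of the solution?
As t → ∞, T → 0. Damping (γ=3.35) dissipates energy; oscillations decay exponentially.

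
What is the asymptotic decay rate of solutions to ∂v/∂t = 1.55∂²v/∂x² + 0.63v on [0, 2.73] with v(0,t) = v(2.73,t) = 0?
Eigenvalues: λₙ = 1.55n²π²/2.73² - 0.63.
First three modes:
  n=1: λ₁ = 1.55π²/2.73² - 0.63 ≈ 1.423
  n=2: λ₂ = 6.2π²/2.73² - 0.63 ≈ 7.58
  n=3: λ₃ = 13.95π²/2.73² - 0.63 ≈ 17.843
Since 1.55π²/2.73² ≈ 2.053 > 0.63, all λₙ > 0.
The n=1 mode decays slowest → dominates as t → ∞.
Asymptotic: v ~ c₁ sin(πx/2.73) e^{-λ₁t} with decay rate λ₁ ≈ 1.423.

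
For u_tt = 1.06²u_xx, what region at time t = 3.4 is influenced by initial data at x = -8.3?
Domain of influence: [-11.904, -4.696]. Data at x = -8.3 spreads outward at speed 1.06.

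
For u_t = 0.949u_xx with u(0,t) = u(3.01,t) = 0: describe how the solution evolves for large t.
u → 0. Heat diffuses out through both boundaries.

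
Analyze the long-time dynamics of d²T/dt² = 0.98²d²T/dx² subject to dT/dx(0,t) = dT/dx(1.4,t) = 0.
Long-time behavior: T oscillates about a mean that drifts linearly in t (generically unbounded; no decay). There is no damping, so the nonconstant modes persist as standing waves (energy conserved, no decay). But with Neumann conditions at both ends the constant mode has eigenvalue 0: the spatial mean M(t) of T satisfies M'' = 0, so M(t) = M(0) + M'(0)·t. Unless the initial velocity has zero mean (∫T_t(x,0)dx = 0), the solution grows linearly in t (unbounded, though not exponentially); if it does have zero mean, the solution stays bounded and simply oscillates.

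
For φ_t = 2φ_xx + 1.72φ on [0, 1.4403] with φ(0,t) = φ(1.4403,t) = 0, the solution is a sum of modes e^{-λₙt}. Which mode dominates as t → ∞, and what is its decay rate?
Eigenvalues: λₙ = 2n²π²/1.4403² - 1.72.
First three modes:
  n=1: λ₁ = 2π²/1.4403² - 1.72 ≈ 7.795
  n=2: λ₂ = 8π²/1.4403² - 1.72 ≈ 36.341
  n=3: λ₃ = 18π²/1.4403² - 1.72 ≈ 83.918
Since 2π²/1.4403² ≈ 9.515 > 1.72, all λₙ > 0.
The n=1 mode decays slowest → dominates as t → ∞.
Asymptotic: φ ~ c₁ sin(πx/1.4403) e^{-λ₁t} with decay rate λ₁ ≈ 7.795.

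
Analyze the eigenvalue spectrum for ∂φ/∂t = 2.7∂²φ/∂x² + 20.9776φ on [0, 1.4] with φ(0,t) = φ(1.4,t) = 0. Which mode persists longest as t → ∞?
Eigenvalues: λₙ = 2.7n²π²/1.4² - 20.9776.
First three modes:
  n=1: λ₁ = 2.7π²/1.4² - 20.9776 ≈ -7.382
  n=2: λ₂ = 10.8π²/1.4² - 20.9776 ≈ 33.406
  n=3: λ₃ = 24.3π²/1.4² - 20.9776 ≈ 101.385
Since 2.7π²/1.4² ≈ 13.596 < 20.9776, λ₁ < 0.
The n=1 mode grows fastest (−λₙ is largest for n=1) → dominates.
Asymptotic: φ ~ c₁ sin(πx/1.4) e^{7.382t} (exponential growth at rate −λ₁ ≈ 7.382).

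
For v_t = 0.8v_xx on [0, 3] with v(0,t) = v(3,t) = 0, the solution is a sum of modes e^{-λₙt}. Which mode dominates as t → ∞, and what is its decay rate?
Eigenvalues: λₙ = 0.8n²π²/3².
First three modes:
  n=1: λ₁ = 0.8π²/3² ≈ 0.877
  n=2: λ₂ = 3.2π²/3² ≈ 3.509 (4× faster decay)
  n=3: λ₃ = 7.2π²/3² ≈ 7.896 (9× faster decay)
As t → ∞, higher modes decay exponentially faster. The n=1 mode dominates: v ~ c₁ sin(πx/3) e^{-λ₁t}.
Decay rate: λ₁ = 0.8π²/3² ≈ 0.877.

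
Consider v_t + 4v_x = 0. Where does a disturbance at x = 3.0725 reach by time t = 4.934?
At x = 22.8085. The characteristic carries data from (3.0725, 0) to (22.8085, 4.934).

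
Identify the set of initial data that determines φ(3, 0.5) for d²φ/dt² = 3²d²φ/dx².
Domain of dependence: [1.5, 4.5]. Signals travel at speed 3, so data within |x - 3| ≤ 3·0.5 = 1.5 can reach the point.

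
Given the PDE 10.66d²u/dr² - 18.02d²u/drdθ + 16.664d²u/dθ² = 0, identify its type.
The second-order coefficients are A = 10.66, B = -18.02, C = 16.664. Since B² - 4AC = -385.83256 < 0, this is an elliptic PDE.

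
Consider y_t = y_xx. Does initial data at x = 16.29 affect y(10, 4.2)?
Yes, for any finite x. The heat equation has infinite propagation speed, so all initial data affects all points at any t > 0.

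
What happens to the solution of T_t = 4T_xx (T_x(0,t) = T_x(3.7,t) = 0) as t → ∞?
T → constant (steady state). Heat is conserved (no flux at boundaries); solution approaches the spatial average.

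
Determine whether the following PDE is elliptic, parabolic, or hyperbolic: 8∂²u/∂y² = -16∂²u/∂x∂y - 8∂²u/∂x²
Rewriting in standard form: 8∂²u/∂x² + 16∂²u/∂x∂y + 8∂²u/∂y² = 0. Coefficients: A = 8, B = 16, C = 8. B² - 4AC = 0, which is zero, so the equation is parabolic.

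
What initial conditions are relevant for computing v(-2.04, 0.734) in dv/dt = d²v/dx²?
The entire real line. The heat equation has infinite propagation speed: any initial disturbance instantly affects all points (though exponentially small far away).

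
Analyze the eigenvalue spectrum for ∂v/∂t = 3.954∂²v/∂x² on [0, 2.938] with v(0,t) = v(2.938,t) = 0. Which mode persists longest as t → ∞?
Eigenvalues: λₙ = 3.954n²π²/2.938².
First three modes:
  n=1: λ₁ = 3.954π²/2.938² ≈ 4.521
  n=2: λ₂ = 15.816π²/2.938² ≈ 18.084 (4× faster decay)
  n=3: λ₃ = 35.586π²/2.938² ≈ 40.689 (9× faster decay)
As t → ∞, higher modes decay exponentially faster. The n=1 mode dominates: v ~ c₁ sin(πx/2.938) e^{-λ₁t}.
Decay rate: λ₁ = 3.954π²/2.938² ≈ 4.521.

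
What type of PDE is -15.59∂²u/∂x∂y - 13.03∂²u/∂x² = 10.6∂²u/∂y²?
Rewriting in standard form: -13.03∂²u/∂x² - 15.59∂²u/∂x∂y - 10.6∂²u/∂y² = 0. With A = -13.03, B = -15.59, C = -10.6, the discriminant is -309.4239. This is an elliptic PDE.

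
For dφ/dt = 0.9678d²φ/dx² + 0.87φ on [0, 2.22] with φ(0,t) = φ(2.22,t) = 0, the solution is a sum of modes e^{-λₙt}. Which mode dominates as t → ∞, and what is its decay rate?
Eigenvalues: λₙ = 0.9678n²π²/2.22² - 0.87.
First three modes:
  n=1: λ₁ = 0.9678π²/2.22² - 0.87 ≈ 1.068
  n=2: λ₂ = 3.8712π²/2.22² - 0.87 ≈ 6.882
  n=3: λ₃ = 8.7102π²/2.22² - 0.87 ≈ 16.573
Since 0.9678π²/2.22² ≈ 1.938 > 0.87, all λₙ > 0.
The n=1 mode decays slowest → dominates as t → ∞.
Asymptotic: φ ~ c₁ sin(πx/2.22) e^{-λ₁t} with decay rate λ₁ ≈ 1.068.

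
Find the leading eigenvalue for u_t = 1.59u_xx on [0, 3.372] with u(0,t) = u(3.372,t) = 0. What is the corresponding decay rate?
Eigenvalues: λₙ = 1.59n²π²/3.372².
First three modes:
  n=1: λ₁ = 1.59π²/3.372² ≈ 1.38
  n=2: λ₂ = 6.36π²/3.372² ≈ 5.521 (4× faster decay)
  n=3: λ₃ = 14.31π²/3.372² ≈ 12.421 (9× faster decay)
As t → ∞, higher modes decay exponentially faster. The n=1 mode dominates: u ~ c₁ sin(πx/3.372) e^{-λ₁t}.
Decay rate: λ₁ = 1.59π²/3.372² ≈ 1.38.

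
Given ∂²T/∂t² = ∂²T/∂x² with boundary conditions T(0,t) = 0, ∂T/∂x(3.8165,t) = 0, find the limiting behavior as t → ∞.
T oscillates (no decay). Energy is conserved; the solution oscillates indefinitely as standing waves.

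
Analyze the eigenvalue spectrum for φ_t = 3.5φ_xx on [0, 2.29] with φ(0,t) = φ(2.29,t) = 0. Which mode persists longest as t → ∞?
Eigenvalues: λₙ = 3.5n²π²/2.29².
First three modes:
  n=1: λ₁ = 3.5π²/2.29² ≈ 6.587
  n=2: λ₂ = 14π²/2.29² ≈ 26.349 (4× faster decay)
  n=3: λ₃ = 31.5π²/2.29² ≈ 59.284 (9× faster decay)
As t → ∞, higher modes decay exponentially faster. The n=1 mode dominates: φ ~ c₁ sin(πx/2.29) e^{-λ₁t}.
Decay rate: λ₁ = 3.5π²/2.29² ≈ 6.587.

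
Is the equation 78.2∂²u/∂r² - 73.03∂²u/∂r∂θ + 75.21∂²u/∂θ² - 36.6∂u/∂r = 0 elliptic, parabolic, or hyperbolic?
Computing B² - 4AC with A = 78.2, B = -73.03, C = 75.21: discriminant = -18192.3071 (negative). Answer: elliptic.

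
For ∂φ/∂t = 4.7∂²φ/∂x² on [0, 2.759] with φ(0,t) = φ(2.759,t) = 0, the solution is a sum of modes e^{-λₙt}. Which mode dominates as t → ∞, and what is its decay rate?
Eigenvalues: λₙ = 4.7n²π²/2.759².
First three modes:
  n=1: λ₁ = 4.7π²/2.759² ≈ 6.094
  n=2: λ₂ = 18.8π²/2.759² ≈ 24.376 (4× faster decay)
  n=3: λ₃ = 42.3π²/2.759² ≈ 54.845 (9× faster decay)
As t → ∞, higher modes decay exponentially faster. The n=1 mode dominates: φ ~ c₁ sin(πx/2.759) e^{-λ₁t}.
Decay rate: λ₁ = 4.7π²/2.759² ≈ 6.094.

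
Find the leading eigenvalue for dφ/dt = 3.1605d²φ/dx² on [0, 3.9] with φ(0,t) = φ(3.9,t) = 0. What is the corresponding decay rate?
Eigenvalues: λₙ = 3.1605n²π²/3.9².
First three modes:
  n=1: λ₁ = 3.1605π²/3.9² ≈ 2.051
  n=2: λ₂ = 12.642π²/3.9² ≈ 8.203 (4× faster decay)
  n=3: λ₃ = 28.4445π²/3.9² ≈ 18.457 (9× faster decay)
As t → ∞, higher modes decay exponentially faster. The n=1 mode dominates: φ ~ c₁ sin(πx/3.9) e^{-λ₁t}.
Decay rate: λ₁ = 3.1605π²/3.9² ≈ 2.051.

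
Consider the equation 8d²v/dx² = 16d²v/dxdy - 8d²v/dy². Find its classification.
Rewriting in standard form: 8d²v/dx² - 16d²v/dxdy + 8d²v/dy² = 0. Parabolic. (A = 8, B = -16, C = 8 gives B² - 4AC = 0.)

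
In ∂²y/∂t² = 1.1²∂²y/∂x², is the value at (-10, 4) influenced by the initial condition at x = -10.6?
Yes. The domain of dependence is [-14.4, -5.6], and -10.6 ∈ [-14.4, -5.6].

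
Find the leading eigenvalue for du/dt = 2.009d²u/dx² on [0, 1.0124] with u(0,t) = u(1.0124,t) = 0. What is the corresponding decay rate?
Eigenvalues: λₙ = 2.009n²π²/1.0124².
First three modes:
  n=1: λ₁ = 2.009π²/1.0124² ≈ 19.345
  n=2: λ₂ = 8.036π²/1.0124² ≈ 77.381 (4× faster decay)
  n=3: λ₃ = 18.081π²/1.0124² ≈ 174.108 (9× faster decay)
As t → ∞, higher modes decay exponentially faster. The n=1 mode dominates: u ~ c₁ sin(πx/1.0124) e^{-λ₁t}.
Decay rate: λ₁ = 2.009π²/1.0124² ≈ 19.345.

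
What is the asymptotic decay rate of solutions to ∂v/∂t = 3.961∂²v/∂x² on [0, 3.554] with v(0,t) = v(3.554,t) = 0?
Eigenvalues: λₙ = 3.961n²π²/3.554².
First three modes:
  n=1: λ₁ = 3.961π²/3.554² ≈ 3.095
  n=2: λ₂ = 15.844π²/3.554² ≈ 12.38 (4× faster decay)
  n=3: λ₃ = 35.649π²/3.554² ≈ 27.856 (9× faster decay)
As t → ∞, higher modes decay exponentially faster. The n=1 mode dominates: v ~ c₁ sin(πx/3.554) e^{-λ₁t}.
Decay rate: λ₁ = 3.961π²/3.554² ≈ 3.095.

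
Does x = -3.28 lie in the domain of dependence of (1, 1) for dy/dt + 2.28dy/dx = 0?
No. Only data at x = -1.28 affects (1, 1). Advection has one-way propagation along characteristics.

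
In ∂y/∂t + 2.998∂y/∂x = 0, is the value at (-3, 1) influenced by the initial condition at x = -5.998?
Yes. The characteristic through (-3, 1) passes through x = -5.998.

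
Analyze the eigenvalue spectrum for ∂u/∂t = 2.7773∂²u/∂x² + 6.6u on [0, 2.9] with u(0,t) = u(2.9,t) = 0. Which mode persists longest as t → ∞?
Eigenvalues: λₙ = 2.7773n²π²/2.9² - 6.6.
First three modes:
  n=1: λ₁ = 2.7773π²/2.9² - 6.6 ≈ -3.341
  n=2: λ₂ = 11.1092π²/2.9² - 6.6 ≈ 6.437
  n=3: λ₃ = 24.9957π²/2.9² - 6.6 ≈ 22.734
Since 2.7773π²/2.9² ≈ 3.259 < 6.6, λ₁ < 0.
The n=1 mode grows fastest (−λₙ is largest for n=1) → dominates.
Asymptotic: u ~ c₁ sin(πx/2.9) e^{3.341t} (exponential growth at rate −λ₁ ≈ 3.341).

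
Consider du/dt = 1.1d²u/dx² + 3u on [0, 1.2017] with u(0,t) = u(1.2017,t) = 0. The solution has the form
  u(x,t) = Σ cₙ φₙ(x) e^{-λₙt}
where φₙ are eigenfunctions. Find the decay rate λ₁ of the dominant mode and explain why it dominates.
Eigenvalues: λₙ = 1.1n²π²/1.2017² - 3.
First three modes:
  n=1: λ₁ = 1.1π²/1.2017² - 3 ≈ 4.518
  n=2: λ₂ = 4.4π²/1.2017² - 3 ≈ 27.072
  n=3: λ₃ = 9.9π²/1.2017² - 3 ≈ 64.662
Since 1.1π²/1.2017² ≈ 7.518 > 3, all λₙ > 0.
The n=1 mode decays slowest → dominates as t → ∞.
Asymptotic: u ~ c₁ sin(πx/1.2017) e^{-λ₁t} with decay rate λ₁ ≈ 4.518.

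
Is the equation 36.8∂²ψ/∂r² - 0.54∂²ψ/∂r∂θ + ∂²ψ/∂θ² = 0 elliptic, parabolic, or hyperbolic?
Computing B² - 4AC with A = 36.8, B = -0.54, C = 1: discriminant = -146.9084 (negative). Answer: elliptic.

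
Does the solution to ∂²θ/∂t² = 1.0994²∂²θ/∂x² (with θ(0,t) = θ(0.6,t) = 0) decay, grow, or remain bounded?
θ oscillates (no decay). Energy is conserved; the solution oscillates indefinitely as standing waves.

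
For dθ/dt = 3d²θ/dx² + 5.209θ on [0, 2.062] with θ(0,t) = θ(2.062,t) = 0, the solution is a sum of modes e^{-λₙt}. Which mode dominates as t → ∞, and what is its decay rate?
Eigenvalues: λₙ = 3n²π²/2.062² - 5.209.
First three modes:
  n=1: λ₁ = 3π²/2.062² - 5.209 ≈ 1.755
  n=2: λ₂ = 12π²/2.062² - 5.209 ≈ 22.646
  n=3: λ₃ = 27π²/2.062² - 5.209 ≈ 57.465
Since 3π²/2.062² ≈ 6.964 > 5.209, all λₙ > 0.
The n=1 mode decays slowest → dominates as t → ∞.
Asymptotic: θ ~ c₁ sin(πx/2.062) e^{-λ₁t} with decay rate λ₁ ≈ 1.755.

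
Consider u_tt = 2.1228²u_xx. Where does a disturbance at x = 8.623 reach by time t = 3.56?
Domain of influence: [1.065832, 16.180168]. Data at x = 8.623 spreads outward at speed 2.1228.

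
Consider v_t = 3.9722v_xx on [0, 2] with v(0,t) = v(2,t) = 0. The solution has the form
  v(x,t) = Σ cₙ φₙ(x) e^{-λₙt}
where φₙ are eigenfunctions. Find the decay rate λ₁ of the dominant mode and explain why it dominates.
Eigenvalues: λₙ = 3.9722n²π²/2².
First three modes:
  n=1: λ₁ = 3.9722π²/2² ≈ 9.801
  n=2: λ₂ = 15.8888π²/2² ≈ 39.204 (4× faster decay)
  n=3: λ₃ = 35.7498π²/2² ≈ 88.209 (9× faster decay)
As t → ∞, higher modes decay exponentially faster. The n=1 mode dominates: v ~ c₁ sin(πx/2) e^{-λ₁t}.
Decay rate: λ₁ = 3.9722π²/2² ≈ 9.801.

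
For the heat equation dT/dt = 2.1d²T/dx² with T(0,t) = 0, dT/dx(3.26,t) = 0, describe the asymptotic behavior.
T → 0. Heat escapes through the Dirichlet boundary.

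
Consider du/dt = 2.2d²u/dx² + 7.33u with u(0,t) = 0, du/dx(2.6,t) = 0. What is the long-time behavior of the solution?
As t → ∞, u grows unboundedly. Reaction dominates diffusion (r=7.33 > κπ²/(4L²)≈0.8); solution grows exponentially.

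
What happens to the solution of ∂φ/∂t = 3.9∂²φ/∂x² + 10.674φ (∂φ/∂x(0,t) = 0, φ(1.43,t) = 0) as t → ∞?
φ grows unboundedly. Reaction dominates diffusion (r=10.674 > κπ²/(4L²)≈4.71); solution grows exponentially.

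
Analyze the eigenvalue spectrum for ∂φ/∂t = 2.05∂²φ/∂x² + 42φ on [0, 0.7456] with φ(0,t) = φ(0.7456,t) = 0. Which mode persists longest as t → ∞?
Eigenvalues: λₙ = 2.05n²π²/0.7456² - 42.
First three modes:
  n=1: λ₁ = 2.05π²/0.7456² - 42 ≈ -5.605
  n=2: λ₂ = 8.2π²/0.7456² - 42 ≈ 103.58
  n=3: λ₃ = 18.45π²/0.7456² - 42 ≈ 285.555
Since 2.05π²/0.7456² ≈ 36.395 < 42, λ₁ < 0.
The n=1 mode grows fastest (−λₙ is largest for n=1) → dominates.
Asymptotic: φ ~ c₁ sin(πx/0.7456) e^{5.605t} (exponential growth at rate −λ₁ ≈ 5.605).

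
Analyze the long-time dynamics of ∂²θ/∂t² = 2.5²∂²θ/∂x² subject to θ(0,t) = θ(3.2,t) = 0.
Long-time behavior: θ oscillates (no decay). Energy is conserved; the solution oscillates indefinitely as standing waves.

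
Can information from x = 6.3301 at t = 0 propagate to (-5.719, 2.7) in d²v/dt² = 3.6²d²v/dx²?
No. The domain of dependence is [-15.439, 4.001], and 6.3301 is outside this interval.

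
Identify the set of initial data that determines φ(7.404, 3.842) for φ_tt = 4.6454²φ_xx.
Domain of dependence: [-10.4436268, 25.2516268]. Signals travel at speed 4.6454, so data within |x - 7.404| ≤ 4.6454·3.842 = 17.8476268 can reach the point.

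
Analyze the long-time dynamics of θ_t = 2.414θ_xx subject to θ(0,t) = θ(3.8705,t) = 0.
Long-time behavior: θ → 0. Heat diffuses out through both boundaries.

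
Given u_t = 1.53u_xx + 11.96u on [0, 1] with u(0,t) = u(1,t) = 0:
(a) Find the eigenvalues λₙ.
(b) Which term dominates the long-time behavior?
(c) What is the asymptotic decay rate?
Eigenvalues: λₙ = 1.53n²π²/1² - 11.96.
First three modes:
  n=1: λ₁ = 1.53π² - 11.96 ≈ 3.14
  n=2: λ₂ = 6.12π² - 11.96 ≈ 48.442
  n=3: λ₃ = 13.77π² - 11.96 ≈ 123.944
Since 1.53π² ≈ 15.1 > 11.96, all λₙ > 0.
The n=1 mode decays slowest → dominates as t → ∞.
Asymptotic: u ~ c₁ sin(πx/1) e^{-λ₁t} with decay rate λ₁ ≈ 3.14.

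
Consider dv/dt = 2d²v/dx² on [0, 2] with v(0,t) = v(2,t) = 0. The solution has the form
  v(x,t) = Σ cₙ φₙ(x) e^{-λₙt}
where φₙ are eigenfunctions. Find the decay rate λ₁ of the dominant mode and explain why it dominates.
Eigenvalues: λₙ = 2n²π²/2².
First three modes:
  n=1: λ₁ = 2π²/2² ≈ 4.935
  n=2: λ₂ = 8π²/2² ≈ 19.739 (4× faster decay)
  n=3: λ₃ = 18π²/2² ≈ 44.413 (9× faster decay)
As t → ∞, higher modes decay exponentially faster. The n=1 mode dominates: v ~ c₁ sin(πx/2) e^{-λ₁t}.
Decay rate: λ₁ = 2π²/2² ≈ 4.935.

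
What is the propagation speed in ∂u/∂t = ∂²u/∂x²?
Infinite. The heat equation is parabolic, not hyperbolic, so disturbances propagate instantly.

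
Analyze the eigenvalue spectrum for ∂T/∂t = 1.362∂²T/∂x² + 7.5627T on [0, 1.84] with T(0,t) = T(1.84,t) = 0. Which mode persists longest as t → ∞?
Eigenvalues: λₙ = 1.362n²π²/1.84² - 7.5627.
First three modes:
  n=1: λ₁ = 1.362π²/1.84² - 7.5627 ≈ -3.592
  n=2: λ₂ = 5.448π²/1.84² - 7.5627 ≈ 8.319
  n=3: λ₃ = 12.258π²/1.84² - 7.5627 ≈ 28.171
Since 1.362π²/1.84² ≈ 3.97 < 7.5627, λ₁ < 0.
The n=1 mode grows fastest (−λₙ is largest for n=1) → dominates.
Asymptotic: T ~ c₁ sin(πx/1.84) e^{3.592t} (exponential growth at rate −λ₁ ≈ 3.592).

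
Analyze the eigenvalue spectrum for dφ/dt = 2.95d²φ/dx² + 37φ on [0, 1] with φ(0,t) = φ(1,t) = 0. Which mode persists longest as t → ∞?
Eigenvalues: λₙ = 2.95n²π²/1² - 37.
First three modes:
  n=1: λ₁ = 2.95π² - 37 ≈ -7.885
  n=2: λ₂ = 11.8π² - 37 ≈ 79.461
  n=3: λ₃ = 26.55π² - 37 ≈ 225.038
Since 2.95π² ≈ 29.115 < 37, λ₁ < 0.
The n=1 mode grows fastest (−λₙ is largest for n=1) → dominates.
Asymptotic: φ ~ c₁ sin(πx/1) e^{7.885t} (exponential growth at rate −λ₁ ≈ 7.885).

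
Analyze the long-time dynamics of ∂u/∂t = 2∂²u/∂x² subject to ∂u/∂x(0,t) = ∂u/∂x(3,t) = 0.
Long-time behavior: u → constant (steady state). Heat is conserved (no flux at boundaries); solution approaches the spatial average.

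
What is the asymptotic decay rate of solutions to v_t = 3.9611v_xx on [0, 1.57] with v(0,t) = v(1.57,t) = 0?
Eigenvalues: λₙ = 3.9611n²π²/1.57².
First three modes:
  n=1: λ₁ = 3.9611π²/1.57² ≈ 15.86
  n=2: λ₂ = 15.8444π²/1.57² ≈ 63.442 (4× faster decay)
  n=3: λ₃ = 35.6499π²/1.57² ≈ 142.744 (9× faster decay)
As t → ∞, higher modes decay exponentially faster. The n=1 mode dominates: v ~ c₁ sin(πx/1.57) e^{-λ₁t}.
Decay rate: λ₁ = 3.9611π²/1.57² ≈ 15.86.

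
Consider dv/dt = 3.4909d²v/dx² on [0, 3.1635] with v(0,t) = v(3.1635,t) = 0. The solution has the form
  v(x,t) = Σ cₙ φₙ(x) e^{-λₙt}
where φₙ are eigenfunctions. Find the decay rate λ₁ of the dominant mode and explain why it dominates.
Eigenvalues: λₙ = 3.4909n²π²/3.1635².
First three modes:
  n=1: λ₁ = 3.4909π²/3.1635² ≈ 3.443
  n=2: λ₂ = 13.9636π²/3.1635² ≈ 13.771 (4× faster decay)
  n=3: λ₃ = 31.4181π²/3.1635² ≈ 30.984 (9× faster decay)
As t → ∞, higher modes decay exponentially faster. The n=1 mode dominates: v ~ c₁ sin(πx/3.1635) e^{-λ₁t}.
Decay rate: λ₁ = 3.4909π²/3.1635² ≈ 3.443.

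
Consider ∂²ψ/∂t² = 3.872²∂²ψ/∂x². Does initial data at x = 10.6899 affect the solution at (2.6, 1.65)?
No. The domain of dependence is [-3.7888, 8.9888], and 10.6899 is outside this interval.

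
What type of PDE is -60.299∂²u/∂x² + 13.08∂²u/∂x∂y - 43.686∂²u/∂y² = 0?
With A = -60.299, B = 13.08, C = -43.686, the discriminant is -10365.802056. This is an elliptic PDE.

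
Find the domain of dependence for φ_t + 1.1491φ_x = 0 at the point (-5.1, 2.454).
A single point: x = -7.9198914. The characteristic through (-5.1, 2.454) is x - 1.1491t = const, so x = -5.1 - 1.1491·2.454 = -7.9198914.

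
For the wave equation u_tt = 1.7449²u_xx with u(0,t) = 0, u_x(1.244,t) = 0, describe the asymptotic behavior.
u oscillates (no decay). Energy is conserved; the solution oscillates indefinitely as standing waves.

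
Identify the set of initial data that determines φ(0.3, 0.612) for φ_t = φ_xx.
The entire real line. The heat equation has infinite propagation speed: any initial disturbance instantly affects all points (though exponentially small far away).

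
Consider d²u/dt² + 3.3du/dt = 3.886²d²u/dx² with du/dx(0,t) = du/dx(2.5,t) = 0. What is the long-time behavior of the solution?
As t → ∞, u → constant (steady state). Damping (γ=3.3) dissipates the nonconstant modes; with Neumann BCs the spatial average obeys M''+γM'=0 and tends to a finite limit.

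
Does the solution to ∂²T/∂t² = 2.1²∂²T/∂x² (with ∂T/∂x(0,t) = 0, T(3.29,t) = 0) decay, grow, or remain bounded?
T oscillates (no decay). Energy is conserved; the solution oscillates indefinitely as standing waves.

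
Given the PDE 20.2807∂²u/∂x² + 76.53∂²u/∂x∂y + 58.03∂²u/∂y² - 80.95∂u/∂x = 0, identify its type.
The second-order coefficients are A = 20.2807, B = 76.53, C = 58.03. Since B² - 4AC = 1149.284816 > 0, this is a hyperbolic PDE.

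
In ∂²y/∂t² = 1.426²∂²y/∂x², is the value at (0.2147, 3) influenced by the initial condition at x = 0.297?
Yes. The domain of dependence is [-4.0633, 4.4927], and 0.297 ∈ [-4.0633, 4.4927].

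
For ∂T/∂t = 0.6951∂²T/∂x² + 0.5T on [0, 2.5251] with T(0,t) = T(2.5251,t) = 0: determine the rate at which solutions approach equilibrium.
Eigenvalues: λₙ = 0.6951n²π²/2.5251² - 0.5.
First three modes:
  n=1: λ₁ = 0.6951π²/2.5251² - 0.5 ≈ 0.576
  n=2: λ₂ = 2.7804π²/2.5251² - 0.5 ≈ 3.804
  n=3: λ₃ = 6.2559π²/2.5251² - 0.5 ≈ 9.184
Since 0.6951π²/2.5251² ≈ 1.076 > 0.5, all λₙ > 0.
The n=1 mode decays slowest → dominates as t → ∞.
Asymptotic: T ~ c₁ sin(πx/2.5251) e^{-λ₁t} with decay rate λ₁ ≈ 0.576.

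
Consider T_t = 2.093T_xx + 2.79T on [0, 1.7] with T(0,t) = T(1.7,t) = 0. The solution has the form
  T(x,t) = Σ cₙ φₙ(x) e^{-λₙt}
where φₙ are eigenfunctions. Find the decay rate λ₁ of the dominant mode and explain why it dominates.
Eigenvalues: λₙ = 2.093n²π²/1.7² - 2.79.
First three modes:
  n=1: λ₁ = 2.093π²/1.7² - 2.79 ≈ 4.358
  n=2: λ₂ = 8.372π²/1.7² - 2.79 ≈ 25.801
  n=3: λ₃ = 18.837π²/1.7² - 2.79 ≈ 61.54
Since 2.093π²/1.7² ≈ 7.148 > 2.79, all λₙ > 0.
The n=1 mode decays slowest → dominates as t → ∞.
Asymptotic: T ~ c₁ sin(πx/1.7) e^{-λ₁t} with decay rate λ₁ ≈ 4.358.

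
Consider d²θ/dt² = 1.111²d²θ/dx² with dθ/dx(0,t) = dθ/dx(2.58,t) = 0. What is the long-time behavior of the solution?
As t → ∞, θ oscillates about a mean that drifts linearly in t (generically unbounded; no decay). There is no damping, so the nonconstant modes persist as standing waves (energy conserved, no decay). But with Neumann conditions at both ends the constant mode has eigenvalue 0: the spatial mean M(t) of θ satisfies M'' = 0, so M(t) = M(0) + M'(0)·t. Unless the initial velocity has zero mean (∫θ_t(x,0)dx = 0), the solution grows linearly in t (unbounded, though not exponentially); if it does have zero mean, the solution stays bounded and simply oscillates.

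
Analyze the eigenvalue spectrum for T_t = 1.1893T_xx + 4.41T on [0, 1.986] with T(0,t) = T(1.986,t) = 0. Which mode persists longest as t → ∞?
Eigenvalues: λₙ = 1.1893n²π²/1.986² - 4.41.
First three modes:
  n=1: λ₁ = 1.1893π²/1.986² - 4.41 ≈ -1.434
  n=2: λ₂ = 4.7572π²/1.986² - 4.41 ≈ 7.494
  n=3: λ₃ = 10.7037π²/1.986² - 4.41 ≈ 22.374
Since 1.1893π²/1.986² ≈ 2.976 < 4.41, λ₁ < 0.
The n=1 mode grows fastest (−λₙ is largest for n=1) → dominates.
Asymptotic: T ~ c₁ sin(πx/1.986) e^{1.434t} (exponential growth at rate −λ₁ ≈ 1.434).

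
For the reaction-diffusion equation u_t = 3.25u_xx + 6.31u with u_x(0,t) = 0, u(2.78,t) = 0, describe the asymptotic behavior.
u grows unboundedly. Reaction dominates diffusion (r=6.31 > κπ²/(4L²)≈1.04); solution grows exponentially.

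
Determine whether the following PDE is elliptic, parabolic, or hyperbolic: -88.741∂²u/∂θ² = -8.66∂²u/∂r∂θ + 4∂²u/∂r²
Rewriting in standard form: -4∂²u/∂r² + 8.66∂²u/∂r∂θ - 88.741∂²u/∂θ² = 0. Coefficients: A = -4, B = 8.66, C = -88.741. B² - 4AC = -1344.8604, which is negative, so the equation is elliptic.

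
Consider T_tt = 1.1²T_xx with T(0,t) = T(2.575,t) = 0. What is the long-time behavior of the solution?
As t → ∞, T oscillates (no decay). Energy is conserved; the solution oscillates indefinitely as standing waves.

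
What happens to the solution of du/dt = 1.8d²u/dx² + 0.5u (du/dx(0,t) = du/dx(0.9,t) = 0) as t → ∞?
u grows unboundedly. With Neumann BCs the constant mode has diffusion eigenvalue 0, so any r > 0 makes it grow like e^(0.5t); solution grows exponentially.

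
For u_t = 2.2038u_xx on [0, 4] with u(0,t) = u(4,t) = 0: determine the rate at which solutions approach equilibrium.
Eigenvalues: λₙ = 2.2038n²π²/4².
First three modes:
  n=1: λ₁ = 2.2038π²/4² ≈ 1.359
  n=2: λ₂ = 8.8152π²/4² ≈ 5.438 (4× faster decay)
  n=3: λ₃ = 19.8342π²/4² ≈ 12.235 (9× faster decay)
As t → ∞, higher modes decay exponentially faster. The n=1 mode dominates: u ~ c₁ sin(πx/4) e^{-λ₁t}.
Decay rate: λ₁ = 2.2038π²/4² ≈ 1.359.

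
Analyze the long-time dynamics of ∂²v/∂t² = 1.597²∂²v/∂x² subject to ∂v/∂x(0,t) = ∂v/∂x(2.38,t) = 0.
Long-time behavior: v oscillates about a mean that drifts linearly in t (generically unbounded; no decay). There is no damping, so the nonconstant modes persist as standing waves (energy conserved, no decay). But with Neumann conditions at both ends the constant mode has eigenvalue 0: the spatial mean M(t) of v satisfies M'' = 0, so M(t) = M(0) + M'(0)·t. Unless the initial velocity has zero mean (∫v_t(x,0)dx = 0), the solution grows linearly in t (unbounded, though not exponentially); if it does have zero mean, the solution stays bounded and simply oscillates.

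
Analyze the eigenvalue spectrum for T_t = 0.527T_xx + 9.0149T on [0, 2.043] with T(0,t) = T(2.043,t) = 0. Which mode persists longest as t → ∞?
Eigenvalues: λₙ = 0.527n²π²/2.043² - 9.0149.
First three modes:
  n=1: λ₁ = 0.527π²/2.043² - 9.0149 ≈ -7.769
  n=2: λ₂ = 2.108π²/2.043² - 9.0149 ≈ -4.03
  n=3: λ₃ = 4.743π²/2.043² - 9.0149 ≈ 2.201
Since 0.527π²/2.043² ≈ 1.246 < 9.0149, λ₁ < 0.
The n=1 mode grows fastest (−λₙ is largest for n=1) → dominates.
Asymptotic: T ~ c₁ sin(πx/2.043) e^{7.769t} (exponential growth at rate −λ₁ ≈ 7.769).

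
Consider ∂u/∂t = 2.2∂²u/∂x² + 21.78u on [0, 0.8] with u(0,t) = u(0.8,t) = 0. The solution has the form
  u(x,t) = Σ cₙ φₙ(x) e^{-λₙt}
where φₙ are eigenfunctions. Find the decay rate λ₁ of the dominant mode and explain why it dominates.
Eigenvalues: λₙ = 2.2n²π²/0.8² - 21.78.
First three modes:
  n=1: λ₁ = 2.2π²/0.8² - 21.78 ≈ 12.147
  n=2: λ₂ = 8.8π²/0.8² - 21.78 ≈ 113.927
  n=3: λ₃ = 19.8π²/0.8² - 21.78 ≈ 283.561
Since 2.2π²/0.8² ≈ 33.927 > 21.78, all λₙ > 0.
The n=1 mode decays slowest → dominates as t → ∞.
Asymptotic: u ~ c₁ sin(πx/0.8) e^{-λ₁t} with decay rate λ₁ ≈ 12.147.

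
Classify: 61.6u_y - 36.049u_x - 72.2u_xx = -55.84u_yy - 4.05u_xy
Rewriting in standard form: -72.2u_xx + 4.05u_xy + 55.84u_yy - 36.049u_x + 61.6u_y = 0. Hyperbolic (discriminant = 16142.9945).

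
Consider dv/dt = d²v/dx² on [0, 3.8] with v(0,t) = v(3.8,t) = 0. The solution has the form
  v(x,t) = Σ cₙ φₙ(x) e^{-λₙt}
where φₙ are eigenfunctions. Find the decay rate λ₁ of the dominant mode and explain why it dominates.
Eigenvalues: λₙ = n²π²/3.8².
First three modes:
  n=1: λ₁ = π²/3.8² ≈ 0.683
  n=2: λ₂ = 4π²/3.8² ≈ 2.734 (4× faster decay)
  n=3: λ₃ = 9π²/3.8² ≈ 6.151 (9× faster decay)
As t → ∞, higher modes decay exponentially faster. The n=1 mode dominates: v ~ c₁ sin(πx/3.8) e^{-λ₁t}.
Decay rate: λ₁ = π²/3.8² ≈ 0.683.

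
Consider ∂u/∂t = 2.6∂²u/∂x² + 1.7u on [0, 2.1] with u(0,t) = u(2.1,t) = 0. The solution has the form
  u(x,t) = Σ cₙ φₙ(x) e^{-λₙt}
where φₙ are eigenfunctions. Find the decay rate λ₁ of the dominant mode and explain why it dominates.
Eigenvalues: λₙ = 2.6n²π²/2.1² - 1.7.
First three modes:
  n=1: λ₁ = 2.6π²/2.1² - 1.7 ≈ 4.119
  n=2: λ₂ = 10.4π²/2.1² - 1.7 ≈ 21.575
  n=3: λ₃ = 23.4π²/2.1² - 1.7 ≈ 50.669
Since 2.6π²/2.1² ≈ 5.819 > 1.7, all λₙ > 0.
The n=1 mode decays slowest → dominates as t → ∞.
Asymptotic: u ~ c₁ sin(πx/2.1) e^{-λ₁t} with decay rate λ₁ ≈ 4.119.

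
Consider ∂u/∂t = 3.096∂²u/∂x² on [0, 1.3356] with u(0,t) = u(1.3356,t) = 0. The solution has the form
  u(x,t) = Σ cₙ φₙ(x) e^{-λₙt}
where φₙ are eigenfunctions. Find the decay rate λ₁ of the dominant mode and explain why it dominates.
Eigenvalues: λₙ = 3.096n²π²/1.3356².
First three modes:
  n=1: λ₁ = 3.096π²/1.3356² ≈ 17.13
  n=2: λ₂ = 12.384π²/1.3356² ≈ 68.519 (4× faster decay)
  n=3: λ₃ = 27.864π²/1.3356² ≈ 154.167 (9× faster decay)
As t → ∞, higher modes decay exponentially faster. The n=1 mode dominates: u ~ c₁ sin(πx/1.3356) e^{-λ₁t}.
Decay rate: λ₁ = 3.096π²/1.3356² ≈ 17.13.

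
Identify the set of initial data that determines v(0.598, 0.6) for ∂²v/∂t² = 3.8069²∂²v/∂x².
Domain of dependence: [-1.68614, 2.88214]. Signals travel at speed 3.8069, so data within |x - 0.598| ≤ 3.8069·0.6 = 2.28414 can reach the point.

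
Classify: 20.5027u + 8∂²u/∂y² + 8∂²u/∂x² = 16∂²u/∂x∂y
Rewriting in standard form: 8∂²u/∂x² - 16∂²u/∂x∂y + 8∂²u/∂y² + 20.5027u = 0. Parabolic (discriminant = 0).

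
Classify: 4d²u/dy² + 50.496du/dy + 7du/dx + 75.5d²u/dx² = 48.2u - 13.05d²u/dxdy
Rewriting in standard form: 75.5d²u/dx² + 13.05d²u/dxdy + 4d²u/dy² + 7du/dx + 50.496du/dy - 48.2u = 0. Elliptic (discriminant = -1037.6975).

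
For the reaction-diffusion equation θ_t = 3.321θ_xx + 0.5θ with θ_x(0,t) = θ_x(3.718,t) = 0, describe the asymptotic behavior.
θ grows unboundedly. With Neumann BCs the constant mode has diffusion eigenvalue 0, so any r > 0 makes it grow like e^(0.5t); solution grows exponentially.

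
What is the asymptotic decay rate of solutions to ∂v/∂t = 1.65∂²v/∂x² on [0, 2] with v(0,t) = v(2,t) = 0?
Eigenvalues: λₙ = 1.65n²π²/2².
First three modes:
  n=1: λ₁ = 1.65π²/2² ≈ 4.071
  n=2: λ₂ = 6.6π²/2² ≈ 16.285 (4× faster decay)
  n=3: λ₃ = 14.85π²/2² ≈ 36.641 (9× faster decay)
As t → ∞, higher modes decay exponentially faster. The n=1 mode dominates: v ~ c₁ sin(πx/2) e^{-λ₁t}.
Decay rate: λ₁ = 1.65π²/2² ≈ 4.071.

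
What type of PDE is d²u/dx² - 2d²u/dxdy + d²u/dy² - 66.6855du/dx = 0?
With A = 1, B = -2, C = 1, the discriminant is 0. This is a parabolic PDE.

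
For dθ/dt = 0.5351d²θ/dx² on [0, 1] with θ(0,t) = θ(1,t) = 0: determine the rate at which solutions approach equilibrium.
Eigenvalues: λₙ = 0.5351n²π².
First three modes:
  n=1: λ₁ = 0.5351π² ≈ 5.281
  n=2: λ₂ = 2.1404π² ≈ 21.125 (4× faster decay)
  n=3: λ₃ = 4.8159π² ≈ 47.531 (9× faster decay)
As t → ∞, higher modes decay exponentially faster. The n=1 mode dominates: θ ~ c₁ sin(πx) e^{-λ₁t}.
Decay rate: λ₁ = 0.5351π² ≈ 5.281.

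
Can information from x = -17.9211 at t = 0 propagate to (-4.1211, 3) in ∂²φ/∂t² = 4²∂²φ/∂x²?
No. The domain of dependence is [-16.1211, 7.8789], and -17.9211 is outside this interval.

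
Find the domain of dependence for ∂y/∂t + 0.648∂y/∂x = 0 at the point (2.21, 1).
A single point: x = 1.562. The characteristic through (2.21, 1) is x - 0.648t = const, so x = 2.21 - 0.648·1 = 1.562.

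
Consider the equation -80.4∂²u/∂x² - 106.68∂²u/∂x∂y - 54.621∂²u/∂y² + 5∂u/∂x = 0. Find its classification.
Elliptic. (A = -80.4, B = -106.68, C = -54.621 gives B² - 4AC = -6185.4912.)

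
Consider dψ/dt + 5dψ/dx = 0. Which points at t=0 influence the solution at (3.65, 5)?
A single point: x = -21.35. The characteristic through (3.65, 5) is x - 5t = const, so x = 3.65 - 5·5 = -21.35.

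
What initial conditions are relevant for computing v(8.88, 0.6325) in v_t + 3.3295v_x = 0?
A single point: x = 6.77409125. The characteristic through (8.88, 0.6325) is x - 3.3295t = const, so x = 8.88 - 3.3295·0.6325 = 6.77409125.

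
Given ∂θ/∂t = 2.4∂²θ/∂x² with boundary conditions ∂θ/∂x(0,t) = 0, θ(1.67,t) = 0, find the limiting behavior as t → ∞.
θ → 0. Heat escapes through the Dirichlet boundary.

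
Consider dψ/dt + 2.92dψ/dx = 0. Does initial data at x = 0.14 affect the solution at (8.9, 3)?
Yes. The characteristic through (8.9, 3) passes through x = 0.14.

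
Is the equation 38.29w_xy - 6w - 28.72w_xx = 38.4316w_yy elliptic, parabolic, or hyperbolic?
Rewriting in standard form: -28.72w_xx + 38.29w_xy - 38.4316w_yy - 6w = 0. Computing B² - 4AC with A = -28.72, B = 38.29, C = -38.4316: discriminant = -2948.898108 (negative). Answer: elliptic.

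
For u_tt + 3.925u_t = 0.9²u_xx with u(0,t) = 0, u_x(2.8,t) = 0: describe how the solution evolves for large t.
u → 0. Damping (γ=3.925) dissipates energy; oscillations decay exponentially.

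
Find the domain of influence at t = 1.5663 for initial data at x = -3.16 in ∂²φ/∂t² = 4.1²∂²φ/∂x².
Domain of influence: [-9.58183, 3.26183]. Data at x = -3.16 spreads outward at speed 4.1.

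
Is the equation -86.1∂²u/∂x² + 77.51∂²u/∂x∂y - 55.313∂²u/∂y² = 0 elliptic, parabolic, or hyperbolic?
Computing B² - 4AC with A = -86.1, B = 77.51, C = -55.313: discriminant = -13041.9971 (negative). Answer: elliptic.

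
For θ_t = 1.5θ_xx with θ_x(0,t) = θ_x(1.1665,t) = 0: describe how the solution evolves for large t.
θ → constant (steady state). Heat is conserved (no flux at boundaries); solution approaches the spatial average.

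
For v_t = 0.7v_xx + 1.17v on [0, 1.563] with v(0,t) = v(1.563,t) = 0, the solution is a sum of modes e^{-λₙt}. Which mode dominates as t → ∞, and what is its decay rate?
Eigenvalues: λₙ = 0.7n²π²/1.563² - 1.17.
First three modes:
  n=1: λ₁ = 0.7π²/1.563² - 1.17 ≈ 1.658
  n=2: λ₂ = 2.8π²/1.563² - 1.17 ≈ 10.142
  n=3: λ₃ = 6.3π²/1.563² - 1.17 ≈ 24.282
Since 0.7π²/1.563² ≈ 2.828 > 1.17, all λₙ > 0.
The n=1 mode decays slowest → dominates as t → ∞.
Asymptotic: v ~ c₁ sin(πx/1.563) e^{-λ₁t} with decay rate λ₁ ≈ 1.658.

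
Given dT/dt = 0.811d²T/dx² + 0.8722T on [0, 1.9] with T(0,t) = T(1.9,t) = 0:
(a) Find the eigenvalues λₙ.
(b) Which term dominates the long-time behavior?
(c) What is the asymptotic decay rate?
Eigenvalues: λₙ = 0.811n²π²/1.9² - 0.8722.
First three modes:
  n=1: λ₁ = 0.811π²/1.9² - 0.8722 ≈ 1.345
  n=2: λ₂ = 3.244π²/1.9² - 0.8722 ≈ 7.997
  n=3: λ₃ = 7.299π²/1.9² - 0.8722 ≈ 19.083
Since 0.811π²/1.9² ≈ 2.217 > 0.8722, all λₙ > 0.
The n=1 mode decays slowest → dominates as t → ∞.
Asymptotic: T ~ c₁ sin(πx/1.9) e^{-λ₁t} with decay rate λ₁ ≈ 1.345.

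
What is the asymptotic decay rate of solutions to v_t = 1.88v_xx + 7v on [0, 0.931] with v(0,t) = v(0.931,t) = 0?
Eigenvalues: λₙ = 1.88n²π²/0.931² - 7.
First three modes:
  n=1: λ₁ = 1.88π²/0.931² - 7 ≈ 14.407
  n=2: λ₂ = 7.52π²/0.931² - 7 ≈ 78.628
  n=3: λ₃ = 16.92π²/0.931² - 7 ≈ 185.664
Since 1.88π²/0.931² ≈ 21.407 > 7, all λₙ > 0.
The n=1 mode decays slowest → dominates as t → ∞.
Asymptotic: v ~ c₁ sin(πx/0.931) e^{-λ₁t} with decay rate λ₁ ≈ 14.407.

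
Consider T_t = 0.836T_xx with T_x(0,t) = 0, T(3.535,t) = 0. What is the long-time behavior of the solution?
As t → ∞, T → 0. Heat escapes through the Dirichlet boundary.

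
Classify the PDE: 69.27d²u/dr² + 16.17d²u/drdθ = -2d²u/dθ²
Rewriting in standard form: 69.27d²u/dr² + 16.17d²u/drdθ + 2d²u/dθ² = 0. A = 69.27, B = 16.17, C = 2. Discriminant B² - 4AC = -292.6911. Since -292.6911 < 0, elliptic.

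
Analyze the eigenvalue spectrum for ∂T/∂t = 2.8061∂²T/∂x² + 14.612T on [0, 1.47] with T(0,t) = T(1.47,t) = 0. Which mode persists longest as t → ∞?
Eigenvalues: λₙ = 2.8061n²π²/1.47² - 14.612.
First three modes:
  n=1: λ₁ = 2.8061π²/1.47² - 14.612 ≈ -1.796
  n=2: λ₂ = 11.2244π²/1.47² - 14.612 ≈ 36.654
  n=3: λ₃ = 25.2549π²/1.47² - 14.612 ≈ 100.736
Since 2.8061π²/1.47² ≈ 12.816 < 14.612, λ₁ < 0.
The n=1 mode grows fastest (−λₙ is largest for n=1) → dominates.
Asymptotic: T ~ c₁ sin(πx/1.47) e^{1.796t} (exponential growth at rate −λ₁ ≈ 1.796).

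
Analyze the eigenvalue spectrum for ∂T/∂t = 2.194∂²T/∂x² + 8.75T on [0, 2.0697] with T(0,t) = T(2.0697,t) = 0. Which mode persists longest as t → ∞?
Eigenvalues: λₙ = 2.194n²π²/2.0697² - 8.75.
First three modes:
  n=1: λ₁ = 2.194π²/2.0697² - 8.75 ≈ -3.695
  n=2: λ₂ = 8.776π²/2.0697² - 8.75 ≈ 11.47
  n=3: λ₃ = 19.746π²/2.0697² - 8.75 ≈ 36.745
Since 2.194π²/2.0697² ≈ 5.055 < 8.75, λ₁ < 0.
The n=1 mode grows fastest (−λₙ is largest for n=1) → dominates.
Asymptotic: T ~ c₁ sin(πx/2.0697) e^{3.695t} (exponential growth at rate −λ₁ ≈ 3.695).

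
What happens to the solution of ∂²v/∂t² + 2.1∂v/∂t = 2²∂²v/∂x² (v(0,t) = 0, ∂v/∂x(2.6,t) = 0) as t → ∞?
v → 0. Damping (γ=2.1) dissipates energy; oscillations decay exponentially.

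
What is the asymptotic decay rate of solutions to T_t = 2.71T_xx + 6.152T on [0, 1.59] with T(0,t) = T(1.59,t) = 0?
Eigenvalues: λₙ = 2.71n²π²/1.59² - 6.152.
First three modes:
  n=1: λ₁ = 2.71π²/1.59² - 6.152 ≈ 4.428
  n=2: λ₂ = 10.84π²/1.59² - 6.152 ≈ 36.167
  n=3: λ₃ = 24.39π²/1.59² - 6.152 ≈ 89.066
Since 2.71π²/1.59² ≈ 10.58 > 6.152, all λₙ > 0.
The n=1 mode decays slowest → dominates as t → ∞.
Asymptotic: T ~ c₁ sin(πx/1.59) e^{-λ₁t} with decay rate λ₁ ≈ 4.428.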